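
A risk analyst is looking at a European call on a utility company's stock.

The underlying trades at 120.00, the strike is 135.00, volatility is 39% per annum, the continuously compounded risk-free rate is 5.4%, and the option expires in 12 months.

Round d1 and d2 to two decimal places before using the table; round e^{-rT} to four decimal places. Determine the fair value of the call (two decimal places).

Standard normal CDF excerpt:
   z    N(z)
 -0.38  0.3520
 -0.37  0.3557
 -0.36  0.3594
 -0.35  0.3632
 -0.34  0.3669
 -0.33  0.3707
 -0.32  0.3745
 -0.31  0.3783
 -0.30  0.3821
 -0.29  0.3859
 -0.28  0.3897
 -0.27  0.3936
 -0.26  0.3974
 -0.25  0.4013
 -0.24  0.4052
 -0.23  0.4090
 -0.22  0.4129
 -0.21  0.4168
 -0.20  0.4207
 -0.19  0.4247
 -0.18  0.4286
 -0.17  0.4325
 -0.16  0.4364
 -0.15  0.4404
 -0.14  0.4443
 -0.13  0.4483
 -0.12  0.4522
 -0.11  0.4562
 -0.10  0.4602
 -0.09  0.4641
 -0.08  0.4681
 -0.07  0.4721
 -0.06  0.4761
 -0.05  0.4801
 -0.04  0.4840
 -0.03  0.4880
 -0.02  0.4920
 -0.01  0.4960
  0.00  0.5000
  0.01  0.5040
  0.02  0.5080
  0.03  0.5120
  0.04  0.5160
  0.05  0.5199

σ√T = 0.39 × 1.0000 = 0.3900
d₁ = [ln(120/135) + (0.054 + 0.39²/2)·1] / 0.3900 = [-0.1178 + 0.1300] / 0.3900 = 0.0315 ≈ 0.03
d₂ = d₁ − σ√T = 0.0315 − 0.3900 = -0.3585 ≈ -0.36
e^(−rT) = e^(−0.054·1) = 0.9474
N(d₁) = N(0.03) = 0.5120;  N(d₂) = N(-0.36) = 0.3594
C = 120·0.5120 − 135·0.9474·0.3594 = 61.4400 − 45.9669 = 15.4731

15.47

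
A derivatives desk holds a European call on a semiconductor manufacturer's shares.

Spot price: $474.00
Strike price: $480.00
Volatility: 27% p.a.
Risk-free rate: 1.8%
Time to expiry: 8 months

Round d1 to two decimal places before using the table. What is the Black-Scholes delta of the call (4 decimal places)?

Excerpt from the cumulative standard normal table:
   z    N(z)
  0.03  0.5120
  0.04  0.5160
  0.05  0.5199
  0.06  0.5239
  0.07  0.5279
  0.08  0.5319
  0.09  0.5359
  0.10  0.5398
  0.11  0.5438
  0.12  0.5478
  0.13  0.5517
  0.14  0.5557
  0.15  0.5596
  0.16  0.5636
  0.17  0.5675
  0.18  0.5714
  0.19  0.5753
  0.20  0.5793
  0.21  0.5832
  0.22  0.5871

0.5438

σ√T = 0.27 × 0.8165 = 0.2205
d₁ = [ln(474/480) + (0.018 + 0.27²/2)·0.6667] / 0.2205 = [-0.0126 + 0.0363] / 0.2205 = 0.1076 ⇒ 0.11
N(d₁) = N(0.11) = 0.5438
Δ_call = N(d₁) = 0.5438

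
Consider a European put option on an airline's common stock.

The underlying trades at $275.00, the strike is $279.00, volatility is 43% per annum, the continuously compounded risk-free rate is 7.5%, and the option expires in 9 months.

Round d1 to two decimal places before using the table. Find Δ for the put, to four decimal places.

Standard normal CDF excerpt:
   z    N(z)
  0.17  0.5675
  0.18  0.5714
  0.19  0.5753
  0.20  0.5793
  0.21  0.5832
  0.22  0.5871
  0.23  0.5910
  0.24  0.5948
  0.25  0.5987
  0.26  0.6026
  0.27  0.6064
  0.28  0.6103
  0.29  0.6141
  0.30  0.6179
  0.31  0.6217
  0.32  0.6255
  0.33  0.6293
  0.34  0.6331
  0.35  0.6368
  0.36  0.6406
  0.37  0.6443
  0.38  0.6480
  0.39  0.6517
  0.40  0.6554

σ√T = 0.43 × 0.8660 = 0.3724
d₁ = [ln(275/279) + (0.075 + 0.43²/2)·0.75] / 0.3724 = [-0.0144 + 0.1256] / 0.3724 = 0.2985 → 0.30
N(d₁) = N(0.30) = 0.6179
Δ_put = N(d₁) − 1 = 0.6179 − 1 = -0.3821

-0.3821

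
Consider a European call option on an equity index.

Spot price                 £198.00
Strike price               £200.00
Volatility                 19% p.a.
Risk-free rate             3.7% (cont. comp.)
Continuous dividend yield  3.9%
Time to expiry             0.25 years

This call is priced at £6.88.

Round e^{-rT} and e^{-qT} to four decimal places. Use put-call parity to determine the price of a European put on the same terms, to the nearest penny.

e^(−qT) = e^(−0.039·0.25) = 0.9903;  e^(−rT) = e^(−0.037·0.25) = 0.9908
Put-call parity: C − P = S·e^(−qT) − K·e^(−rT) = 198·0.9903 − 200·0.9908 = 196.0794 − 198.1600 = -2.0806
P = C − (C − P) = 6.88 − (-2.0806) = 8.9606

£8.96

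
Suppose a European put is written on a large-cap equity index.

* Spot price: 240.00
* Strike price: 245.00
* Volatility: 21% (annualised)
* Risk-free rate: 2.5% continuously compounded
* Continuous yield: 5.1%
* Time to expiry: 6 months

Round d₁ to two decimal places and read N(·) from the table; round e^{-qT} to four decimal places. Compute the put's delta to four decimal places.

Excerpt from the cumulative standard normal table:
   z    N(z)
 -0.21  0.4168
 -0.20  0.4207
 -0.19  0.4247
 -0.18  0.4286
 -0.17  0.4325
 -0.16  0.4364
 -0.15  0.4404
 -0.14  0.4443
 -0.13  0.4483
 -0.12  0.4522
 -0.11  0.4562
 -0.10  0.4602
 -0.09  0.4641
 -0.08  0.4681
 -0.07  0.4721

-0.5455

T = 0.5;  σ√T = 0.1485
ln(S/K) + (r − q + σ²/2)T = ln(240/245) + (0.025 − 0.051 + 0.21²/2)·0.5 = -0.0206 − 0.0020 = -0.0226
d₁ = -0.0226 / 0.1485 = -0.1522 ⇒ -0.15
N(d₁) = N(-0.15) = 0.4404
Δ_put = e^(−qT)·(N(d₁) − 1) = 0.9748·(0.4404 − 1) = -0.5455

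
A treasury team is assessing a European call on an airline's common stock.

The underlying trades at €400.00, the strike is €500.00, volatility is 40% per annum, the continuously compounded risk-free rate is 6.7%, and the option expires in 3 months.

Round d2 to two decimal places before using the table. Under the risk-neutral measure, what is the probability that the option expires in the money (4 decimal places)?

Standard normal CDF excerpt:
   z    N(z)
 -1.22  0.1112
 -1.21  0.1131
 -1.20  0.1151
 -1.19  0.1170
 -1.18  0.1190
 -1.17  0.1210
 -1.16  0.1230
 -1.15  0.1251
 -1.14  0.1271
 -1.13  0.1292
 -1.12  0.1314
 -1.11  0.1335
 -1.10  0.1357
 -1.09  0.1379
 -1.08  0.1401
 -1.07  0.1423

0.1292

σ√T = 0.4 × 0.5000 = 0.2000
d₁ = [ln(400/500) + (0.067 + ½·0.4²)·0.25] / (σ√T) = (-0.2231 + 0.0368) / 0.2000 = -0.9320 which rounds to -0.93
d₂ = -0.9320 − 0.2000 = -1.1320 which rounds to -1.13
Pr(exercise) under Q = N(d₂) = 0.1292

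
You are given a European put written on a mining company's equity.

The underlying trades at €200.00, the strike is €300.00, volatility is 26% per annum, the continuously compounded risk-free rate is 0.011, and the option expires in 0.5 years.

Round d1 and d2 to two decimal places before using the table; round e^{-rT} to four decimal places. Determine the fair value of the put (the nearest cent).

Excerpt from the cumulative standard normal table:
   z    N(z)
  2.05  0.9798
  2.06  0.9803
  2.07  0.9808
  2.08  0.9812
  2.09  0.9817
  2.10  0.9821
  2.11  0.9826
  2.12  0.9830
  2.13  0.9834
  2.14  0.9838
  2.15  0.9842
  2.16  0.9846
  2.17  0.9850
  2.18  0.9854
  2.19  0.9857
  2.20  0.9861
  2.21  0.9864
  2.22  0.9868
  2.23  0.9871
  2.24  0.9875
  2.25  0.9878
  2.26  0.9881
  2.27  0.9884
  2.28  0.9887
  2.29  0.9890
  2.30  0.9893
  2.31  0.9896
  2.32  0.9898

€98.65

T = 0.5;  σ√T = 0.1838
ln(S/K) + (r + σ²/2)T = ln(200/300) + (0.011 + 0.26²/2)·0.5 = -0.4055 + 0.0224 = -0.3831
d₁ = -0.3831 / 0.1838 = -2.0836 which rounds to -2.08
d₂ = d₁ − σ√T = -2.0836 − 0.1838 = -2.2674 which rounds to -2.27
exp(−rT) = exp(−0.011·0.5) = 0.9945
N(−d₂) = N(2.27) = 0.9884;  N(−d₁) = N(2.08) = 0.9812
P = 300·0.9945·0.9884 − 200·0.9812 = 294.8891 − 196.2400 = 98.6491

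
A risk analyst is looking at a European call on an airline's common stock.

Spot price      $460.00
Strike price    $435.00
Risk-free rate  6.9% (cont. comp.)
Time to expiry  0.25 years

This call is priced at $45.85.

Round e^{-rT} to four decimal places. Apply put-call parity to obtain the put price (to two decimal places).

$13.41

exp(−rT) = exp(−0.069·0.25) = 0.9829
Put-call parity: C − P = S − K·e^(−rT) = 460 − 435·0.9829 = 460 − 427.5615 = 32.4385
P = C − (C − P) = 45.85 − (32.4385) = 13.4115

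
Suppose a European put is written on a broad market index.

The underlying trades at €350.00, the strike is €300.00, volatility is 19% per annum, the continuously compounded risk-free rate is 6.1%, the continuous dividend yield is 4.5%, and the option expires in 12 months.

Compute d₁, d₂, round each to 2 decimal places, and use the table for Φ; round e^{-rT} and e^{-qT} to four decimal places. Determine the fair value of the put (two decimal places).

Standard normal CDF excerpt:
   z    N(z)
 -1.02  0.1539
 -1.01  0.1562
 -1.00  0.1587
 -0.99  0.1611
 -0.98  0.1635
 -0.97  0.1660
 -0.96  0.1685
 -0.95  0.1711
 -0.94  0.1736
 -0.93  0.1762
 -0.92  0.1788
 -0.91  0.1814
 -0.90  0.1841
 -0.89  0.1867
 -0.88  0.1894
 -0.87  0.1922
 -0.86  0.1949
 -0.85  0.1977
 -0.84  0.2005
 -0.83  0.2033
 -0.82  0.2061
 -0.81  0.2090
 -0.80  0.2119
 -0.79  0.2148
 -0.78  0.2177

€5.90

σ√T = 0.19·√1 = 0.1900
d₁ = [ln(350/300) + (0.061 − 0.045 + 0.19²/2)·1] / 0.1900 = [0.1542 + 0.0340] / 0.1900 = 0.9905 ≈ 0.99
d₂ = d₁ − σ√T = 0.9905 − 0.1900 = 0.8005 ≈ 0.80
e^(−qT) = e^(−0.045·1) = 0.9560;  e^(−rT) = e^(−0.061·1) = 0.9408
N(−d₂) = N(-0.80) = 0.2119;  N(−d₁) = N(-0.99) = 0.1611
P = 300·0.9408·0.2119 − 350·0.9560·0.1611 = 59.8067 − 53.9041 = 5.9026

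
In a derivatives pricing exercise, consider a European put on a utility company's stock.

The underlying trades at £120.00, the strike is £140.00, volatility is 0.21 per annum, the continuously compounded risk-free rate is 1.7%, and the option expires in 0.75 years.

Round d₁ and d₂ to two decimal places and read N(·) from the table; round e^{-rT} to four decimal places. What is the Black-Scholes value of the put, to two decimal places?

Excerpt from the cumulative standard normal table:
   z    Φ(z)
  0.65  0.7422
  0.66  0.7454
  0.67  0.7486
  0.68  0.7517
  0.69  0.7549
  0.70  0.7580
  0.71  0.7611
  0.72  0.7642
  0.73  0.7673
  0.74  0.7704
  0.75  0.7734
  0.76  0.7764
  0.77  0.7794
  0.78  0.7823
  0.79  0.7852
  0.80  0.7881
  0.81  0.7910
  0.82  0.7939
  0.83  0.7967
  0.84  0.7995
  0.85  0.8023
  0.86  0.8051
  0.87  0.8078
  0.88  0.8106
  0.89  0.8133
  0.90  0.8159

£21.07

T = 0.75;  σ√T = 0.1819
d₁ = [ln(120/140) + (0.017 + 0.21²/2)·0.75] / 0.1819 = [-0.1542 + 0.0293] / 0.1819 = -0.6866 → -0.69
d₂ = d₁ − σ√T = -0.6866 − 0.1819 = -0.8684 → -0.87
e^(−rT) = e^(−0.017·0.75) = 0.9873
N(−d₂) = N(0.87) = 0.8078;  N(−d₁) = N(0.69) = 0.7549
P = 140·0.9873·0.8078 − 120·0.7549 = 111.6557 − 90.5880 = 21.0677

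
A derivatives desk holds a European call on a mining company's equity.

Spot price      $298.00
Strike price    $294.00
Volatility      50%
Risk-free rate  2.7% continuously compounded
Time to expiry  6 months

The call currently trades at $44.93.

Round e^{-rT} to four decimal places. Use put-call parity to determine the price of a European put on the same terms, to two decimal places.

exp(−rT) = exp(−0.027·0.5) = 0.9866
Put-call parity: C − P = S − K·e^(−rT) = 298 − 294·0.9866 = 298 − 290.0604 = 7.9396
P = C − (C − P) = 44.93 − (7.9396) = 36.9904

$36.99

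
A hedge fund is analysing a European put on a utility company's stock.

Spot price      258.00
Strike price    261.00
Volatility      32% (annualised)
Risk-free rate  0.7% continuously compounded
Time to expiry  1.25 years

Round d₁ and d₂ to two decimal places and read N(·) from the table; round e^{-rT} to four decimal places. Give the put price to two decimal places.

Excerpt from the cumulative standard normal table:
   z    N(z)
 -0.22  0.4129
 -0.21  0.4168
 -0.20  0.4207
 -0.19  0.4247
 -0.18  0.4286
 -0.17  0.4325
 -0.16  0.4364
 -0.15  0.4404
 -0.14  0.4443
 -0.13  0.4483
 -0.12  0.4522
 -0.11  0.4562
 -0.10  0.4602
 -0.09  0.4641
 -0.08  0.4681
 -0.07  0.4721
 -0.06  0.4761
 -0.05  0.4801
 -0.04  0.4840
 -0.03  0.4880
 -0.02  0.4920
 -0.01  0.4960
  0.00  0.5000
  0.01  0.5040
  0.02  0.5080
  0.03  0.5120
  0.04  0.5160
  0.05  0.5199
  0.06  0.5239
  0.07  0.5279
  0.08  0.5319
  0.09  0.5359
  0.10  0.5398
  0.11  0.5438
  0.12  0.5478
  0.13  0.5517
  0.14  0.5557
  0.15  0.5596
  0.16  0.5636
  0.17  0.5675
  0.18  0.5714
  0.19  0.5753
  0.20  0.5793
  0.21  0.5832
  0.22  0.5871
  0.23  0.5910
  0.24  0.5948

37.26

σ√T = 0.32 × 1.1180 = 0.3578
ln(S/K) + (r + σ²/2)T = ln(258/261) + (0.007 + 0.32²/2)·1.25 = -0.0116 + 0.0728 = 0.0612
d₁ = 0.0612 / 0.3578 = 0.1710 → 0.17
d₂ = d₁ − σ√T = 0.1710 − 0.3578 = -0.1867 → -0.19
exp(−rT) = exp(−0.007·1.25) = 0.9913
N(−d₂) = N(0.19) = 0.5753;  N(−d₁) = N(-0.17) = 0.4325
P = 261·0.9913·0.5753 − 258·0.4325 = 148.8470 − 111.5850 = 37.2620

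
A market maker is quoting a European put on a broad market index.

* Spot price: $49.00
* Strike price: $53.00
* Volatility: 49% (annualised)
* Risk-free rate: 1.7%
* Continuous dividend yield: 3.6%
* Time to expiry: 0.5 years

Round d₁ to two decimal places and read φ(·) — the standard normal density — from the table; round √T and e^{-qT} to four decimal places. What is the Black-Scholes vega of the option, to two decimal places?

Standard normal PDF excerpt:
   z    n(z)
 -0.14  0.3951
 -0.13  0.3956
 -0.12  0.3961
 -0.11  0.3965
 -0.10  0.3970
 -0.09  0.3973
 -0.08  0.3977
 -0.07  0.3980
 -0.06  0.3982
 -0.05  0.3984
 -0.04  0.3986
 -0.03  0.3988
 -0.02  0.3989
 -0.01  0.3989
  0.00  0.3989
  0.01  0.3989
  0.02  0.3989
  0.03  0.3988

T = 0.5;  σ√T = 0.3465
d₁ = [ln(49/53) + (0.017 − 0.036 + 0.49²/2)·0.5] / 0.3465 = [-0.0785 + 0.0505] / 0.3465 = -0.0807 which rounds to -0.08
√T = √0.5 = 0.7071
φ(d₁) = φ(-0.08) = 0.3977
exp(−qT) = exp(−0.036·0.5) = 0.9822
vega = S·exp(−qT)·φ(d₁)·√T = 49·0.9822·0.3977·0.7071 = 13.5342
(Call and put vega coincide under Black-Scholes.)

13.53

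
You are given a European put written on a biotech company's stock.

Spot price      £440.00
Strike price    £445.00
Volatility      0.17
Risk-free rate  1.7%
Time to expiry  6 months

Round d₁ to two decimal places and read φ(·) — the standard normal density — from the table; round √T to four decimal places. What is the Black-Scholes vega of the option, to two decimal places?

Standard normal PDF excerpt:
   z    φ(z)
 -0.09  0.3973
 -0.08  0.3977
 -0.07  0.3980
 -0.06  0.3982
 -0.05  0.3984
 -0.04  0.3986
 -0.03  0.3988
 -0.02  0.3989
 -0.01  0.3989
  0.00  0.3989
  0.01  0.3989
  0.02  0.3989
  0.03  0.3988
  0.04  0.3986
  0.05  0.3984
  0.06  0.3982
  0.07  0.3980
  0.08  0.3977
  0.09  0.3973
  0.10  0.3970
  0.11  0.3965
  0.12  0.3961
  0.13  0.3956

σ√T = 0.17·√0.5 = 0.1202
d₁ = [ln(440/445) + (0.017 + ½·0.17²)·0.5] / (σ√T) = (-0.0113 + 0.0157) / 0.1202 = 0.0368 ≈ 0.04
√T = √0.5 = 0.7071
φ(d₁) = φ(0.04) = 0.3986
vega = S·φ(d₁)·√T = 440·0.3986·0.7071 = 124.0140
(The call has the same vega.)

124.01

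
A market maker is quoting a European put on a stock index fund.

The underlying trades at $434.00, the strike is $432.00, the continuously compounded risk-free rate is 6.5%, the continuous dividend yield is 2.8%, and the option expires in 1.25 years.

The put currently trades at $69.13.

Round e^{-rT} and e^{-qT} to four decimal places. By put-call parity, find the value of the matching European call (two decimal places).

exp(−qT) = exp(−0.028·1.25) = 0.9656;  exp(−rT) = exp(−0.065·1.25) = 0.9220
Put-call parity: C − P = S·e^(−qT) − K·e^(−rT) = 434·0.9656 − 432·0.9220 = 419.0704 − 398.3040 = 20.7664
C = P + (C − P) = 69.13 + (20.7664) = 89.8964

$89.90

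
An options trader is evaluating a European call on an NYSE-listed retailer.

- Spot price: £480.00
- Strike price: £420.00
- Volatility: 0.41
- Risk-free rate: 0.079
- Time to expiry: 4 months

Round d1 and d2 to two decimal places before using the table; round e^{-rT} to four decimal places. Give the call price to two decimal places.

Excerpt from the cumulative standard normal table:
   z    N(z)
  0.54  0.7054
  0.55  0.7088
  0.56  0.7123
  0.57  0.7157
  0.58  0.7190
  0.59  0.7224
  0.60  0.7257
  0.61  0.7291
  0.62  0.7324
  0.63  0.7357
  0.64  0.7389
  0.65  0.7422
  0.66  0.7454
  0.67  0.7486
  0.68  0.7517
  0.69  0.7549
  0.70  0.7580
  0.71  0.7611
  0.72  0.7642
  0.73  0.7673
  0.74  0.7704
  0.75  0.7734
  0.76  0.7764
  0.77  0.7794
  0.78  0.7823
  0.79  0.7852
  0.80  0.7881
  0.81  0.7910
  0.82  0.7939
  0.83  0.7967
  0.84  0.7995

£85.51

σ√T = 0.41 × 0.5774 = 0.2367
d₁ = [ln(480/420) + (0.079 + 0.41²/2)·0.3333] / 0.2367 = [0.1335 + 0.0543] / 0.2367 = 0.7937 ≈ 0.79
d₂ = d₁ − σ√T = 0.7937 − 0.2367 = 0.5570 ≈ 0.56
exp(−rT) = exp(−0.079·0.3333) = 0.9740
N(d₁) = N(0.79) = 0.7852;  N(d₂) = N(0.56) = 0.7123
C = 480·0.7852 − 420·0.9740·0.7123 = 376.8960 − 291.3877 = 85.5083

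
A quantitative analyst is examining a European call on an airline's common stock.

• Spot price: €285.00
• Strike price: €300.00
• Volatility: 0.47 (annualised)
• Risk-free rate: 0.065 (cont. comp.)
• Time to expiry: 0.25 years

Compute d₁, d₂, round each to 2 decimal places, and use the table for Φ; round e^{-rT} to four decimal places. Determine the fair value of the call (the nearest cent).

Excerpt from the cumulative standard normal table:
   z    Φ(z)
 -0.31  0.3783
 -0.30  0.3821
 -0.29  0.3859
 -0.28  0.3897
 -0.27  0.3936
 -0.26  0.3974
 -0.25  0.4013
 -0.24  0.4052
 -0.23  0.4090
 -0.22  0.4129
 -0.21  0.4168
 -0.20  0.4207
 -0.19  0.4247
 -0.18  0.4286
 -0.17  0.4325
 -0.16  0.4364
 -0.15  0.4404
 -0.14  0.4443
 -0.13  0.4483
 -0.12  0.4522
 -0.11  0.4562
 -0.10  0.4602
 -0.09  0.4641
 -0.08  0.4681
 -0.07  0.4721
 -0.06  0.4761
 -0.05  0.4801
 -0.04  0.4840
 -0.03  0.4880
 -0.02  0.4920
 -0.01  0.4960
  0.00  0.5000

T = 0.25;  σ√T = 0.2350
d₁ = [ln(285/300) + (0.065 + 0.47²/2)·0.25] / 0.2350 = [-0.0513 + 0.0439] / 0.2350 = -0.0316 → -0.03
d₂ = d₁ − σ√T = -0.0316 − 0.2350 = -0.2666 → -0.27
exp(−rT) = exp(−0.065·0.25) = 0.9839
N(d₁) = N(-0.03) = 0.4880;  N(d₂) = N(-0.27) = 0.3936
C = 285·0.4880 − 300·0.9839·0.3936 = 139.0800 − 116.1789 = 22.9011

€22.90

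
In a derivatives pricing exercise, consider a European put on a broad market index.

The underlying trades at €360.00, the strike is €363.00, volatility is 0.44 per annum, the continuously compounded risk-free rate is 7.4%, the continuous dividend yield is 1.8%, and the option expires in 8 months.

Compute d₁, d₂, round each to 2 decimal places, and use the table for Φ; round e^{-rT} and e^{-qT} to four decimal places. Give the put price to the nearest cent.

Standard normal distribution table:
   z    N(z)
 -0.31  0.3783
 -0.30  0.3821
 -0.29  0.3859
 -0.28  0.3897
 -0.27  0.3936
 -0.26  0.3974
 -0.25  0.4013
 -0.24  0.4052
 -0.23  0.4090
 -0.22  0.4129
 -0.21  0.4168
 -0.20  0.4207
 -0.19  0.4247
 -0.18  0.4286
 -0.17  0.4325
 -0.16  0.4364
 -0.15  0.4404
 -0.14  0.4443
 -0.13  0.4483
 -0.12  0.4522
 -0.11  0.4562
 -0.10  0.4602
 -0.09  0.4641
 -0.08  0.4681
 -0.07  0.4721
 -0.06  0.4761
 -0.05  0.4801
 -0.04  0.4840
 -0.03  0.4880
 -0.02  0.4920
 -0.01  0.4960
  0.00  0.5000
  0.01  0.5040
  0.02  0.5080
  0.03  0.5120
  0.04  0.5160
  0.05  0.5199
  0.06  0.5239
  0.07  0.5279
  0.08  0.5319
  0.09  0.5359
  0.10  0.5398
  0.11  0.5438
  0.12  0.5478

σ√T = 0.44·√0.6667 = 0.3593
ln(S/K) + (r − q + σ²/2)T = ln(360/363) + (0.074 − 0.018 + 0.44²/2)·0.6667 = -0.0083 + 0.1019 = 0.0936
d₁ = 0.0936 / 0.3593 = 0.2604 which rounds to 0.26
d₂ = d₁ − σ√T = 0.2604 − 0.3593 = -0.0988 which rounds to -0.10
exp(−qT) = exp(−0.018·0.6667) = 0.9881;  exp(−rT) = exp(−0.074·0.6667) = 0.9519
P = 363·0.9519·N(0.10) − 360·0.9881·N(-0.26) = 363·0.9519·0.5398 − 360·0.9881·0.3974 = 186.5223 − 141.3615 = 45.1608

€45.16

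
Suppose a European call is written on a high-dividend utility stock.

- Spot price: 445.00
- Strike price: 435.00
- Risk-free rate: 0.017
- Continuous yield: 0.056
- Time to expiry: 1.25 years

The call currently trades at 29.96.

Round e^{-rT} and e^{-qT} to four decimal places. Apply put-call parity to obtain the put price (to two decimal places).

exp(−qT) = exp(−0.056·1.25) = 0.9324;  exp(−rT) = exp(−0.017·1.25) = 0.9790
Put-call parity: C − P = S·e^(−qT) − K·e^(−rT) = 445·0.9324 − 435·0.9790 = 414.9180 − 425.8650 = -10.9470
P = C − (C − P) = 29.96 − (-10.9470) = 40.9070

40.91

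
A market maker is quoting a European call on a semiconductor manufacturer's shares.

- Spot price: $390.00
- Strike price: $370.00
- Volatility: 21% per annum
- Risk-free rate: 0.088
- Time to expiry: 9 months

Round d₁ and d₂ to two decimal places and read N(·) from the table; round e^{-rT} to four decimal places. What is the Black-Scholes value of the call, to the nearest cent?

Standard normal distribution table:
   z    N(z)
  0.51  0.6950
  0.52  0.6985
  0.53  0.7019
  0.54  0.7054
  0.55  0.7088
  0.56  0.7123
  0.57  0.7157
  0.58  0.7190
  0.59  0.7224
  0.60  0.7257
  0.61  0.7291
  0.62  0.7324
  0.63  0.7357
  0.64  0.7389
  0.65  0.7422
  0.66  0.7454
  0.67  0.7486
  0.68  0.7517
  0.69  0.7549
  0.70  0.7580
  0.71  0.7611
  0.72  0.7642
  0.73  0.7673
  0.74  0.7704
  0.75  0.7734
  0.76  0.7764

$53.75

σ√T = 0.21 × 0.8660 = 0.1819
d₁ = [ln(390/370) + (0.088 + 0.21²/2)·0.75] / 0.1819 = [0.0526 + 0.0825] / 0.1819 = 0.7433 ⇒ 0.74
d₂ = d₁ − σ√T = 0.7433 − 0.1819 = 0.5614 ⇒ 0.56
e^(−rT) = e^(−0.088·0.75) = 0.9361
C = 390·N(0.74) − 370·0.9361·N(0.56) = 390·0.7704 − 370·0.9361·0.7123 = 300.4560 − 246.7101 = 53.7459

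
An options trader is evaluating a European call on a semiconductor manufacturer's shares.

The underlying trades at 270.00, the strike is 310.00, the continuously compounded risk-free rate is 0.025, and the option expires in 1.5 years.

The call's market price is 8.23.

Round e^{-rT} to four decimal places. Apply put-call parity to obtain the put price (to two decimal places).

36.82

e^(−rT) = e^(−0.025·1.5) = 0.9632
Put-call parity: C − P = S − K·e^(−rT) = 270 − 310·0.9632 = 270 − 298.5920 = -28.5920
P = C − (C − P) = 8.23 − (-28.5920) = 36.8220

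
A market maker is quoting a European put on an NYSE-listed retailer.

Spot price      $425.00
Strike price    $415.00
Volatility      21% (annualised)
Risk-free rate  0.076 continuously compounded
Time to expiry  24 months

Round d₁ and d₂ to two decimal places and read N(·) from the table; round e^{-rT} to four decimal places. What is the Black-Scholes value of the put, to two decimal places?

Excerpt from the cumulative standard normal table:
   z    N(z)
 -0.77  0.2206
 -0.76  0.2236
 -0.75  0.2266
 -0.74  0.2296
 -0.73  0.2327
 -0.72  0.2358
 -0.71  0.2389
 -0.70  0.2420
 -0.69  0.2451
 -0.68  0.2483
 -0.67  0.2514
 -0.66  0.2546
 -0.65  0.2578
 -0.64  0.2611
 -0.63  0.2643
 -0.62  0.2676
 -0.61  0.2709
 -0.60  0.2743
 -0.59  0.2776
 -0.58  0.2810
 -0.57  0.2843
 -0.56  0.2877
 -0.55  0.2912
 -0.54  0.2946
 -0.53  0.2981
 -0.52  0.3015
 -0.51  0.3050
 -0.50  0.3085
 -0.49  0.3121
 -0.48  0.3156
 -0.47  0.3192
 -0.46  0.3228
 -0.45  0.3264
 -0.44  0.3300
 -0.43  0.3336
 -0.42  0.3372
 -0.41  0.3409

$20.06

T = 2;  σ√T = 0.2970
d₁ = [ln(425/415) + (0.076 + ½·0.21²)·2] / (σ√T) = (0.0238 + 0.1961) / 0.2970 = 0.7405 → 0.74
d₂ = 0.7405 − 0.2970 = 0.4435 → 0.44
e^(−rT) = e^(−0.076·2) = 0.8590
P = 415·0.8590·N(-0.44) − 425·N(-0.74) = 415·0.8590·0.3300 − 425·0.2296 = 117.6401 − 97.5800 = 20.0601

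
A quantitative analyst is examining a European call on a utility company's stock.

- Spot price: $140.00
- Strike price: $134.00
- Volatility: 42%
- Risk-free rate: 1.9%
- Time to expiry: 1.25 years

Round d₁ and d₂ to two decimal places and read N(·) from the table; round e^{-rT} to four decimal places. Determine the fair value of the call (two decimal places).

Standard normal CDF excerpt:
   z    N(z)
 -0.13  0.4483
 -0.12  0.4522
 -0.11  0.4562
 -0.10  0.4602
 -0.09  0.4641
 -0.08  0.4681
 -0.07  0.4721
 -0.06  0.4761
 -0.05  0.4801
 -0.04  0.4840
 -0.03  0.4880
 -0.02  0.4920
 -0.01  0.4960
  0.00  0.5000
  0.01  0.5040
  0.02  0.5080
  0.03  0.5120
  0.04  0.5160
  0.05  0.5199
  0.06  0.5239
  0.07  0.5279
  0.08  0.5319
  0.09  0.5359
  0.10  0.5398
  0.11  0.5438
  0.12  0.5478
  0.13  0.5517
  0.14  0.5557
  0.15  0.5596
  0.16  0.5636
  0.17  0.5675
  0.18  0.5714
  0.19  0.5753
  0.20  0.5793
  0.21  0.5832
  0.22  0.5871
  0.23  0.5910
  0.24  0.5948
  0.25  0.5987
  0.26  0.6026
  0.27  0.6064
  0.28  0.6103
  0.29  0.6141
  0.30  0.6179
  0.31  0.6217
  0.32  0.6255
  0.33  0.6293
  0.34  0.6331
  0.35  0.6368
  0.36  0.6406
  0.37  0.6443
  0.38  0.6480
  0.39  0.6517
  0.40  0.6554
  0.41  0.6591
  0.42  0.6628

σ√T = 0.42·√1.25 = 0.4696
ln(S/K) + (r + σ²/2)T = ln(140/134) + (0.019 + 0.42²/2)·1.25 = 0.0438 + 0.1340 = 0.1778
d₁ = 0.1778 / 0.4696 = 0.3786 which rounds to 0.38
d₂ = d₁ − σ√T = 0.3786 − 0.4696 = -0.0909 which rounds to -0.09
e^(−rT) = e^(−0.019·1.25) = 0.9765
N(d₁) = N(0.38) = 0.6480;  N(d₂) = N(-0.09) = 0.4641
C = 140·0.6480 − 134·0.9765·0.4641 = 90.7200 − 60.7279 = 29.9921

$29.99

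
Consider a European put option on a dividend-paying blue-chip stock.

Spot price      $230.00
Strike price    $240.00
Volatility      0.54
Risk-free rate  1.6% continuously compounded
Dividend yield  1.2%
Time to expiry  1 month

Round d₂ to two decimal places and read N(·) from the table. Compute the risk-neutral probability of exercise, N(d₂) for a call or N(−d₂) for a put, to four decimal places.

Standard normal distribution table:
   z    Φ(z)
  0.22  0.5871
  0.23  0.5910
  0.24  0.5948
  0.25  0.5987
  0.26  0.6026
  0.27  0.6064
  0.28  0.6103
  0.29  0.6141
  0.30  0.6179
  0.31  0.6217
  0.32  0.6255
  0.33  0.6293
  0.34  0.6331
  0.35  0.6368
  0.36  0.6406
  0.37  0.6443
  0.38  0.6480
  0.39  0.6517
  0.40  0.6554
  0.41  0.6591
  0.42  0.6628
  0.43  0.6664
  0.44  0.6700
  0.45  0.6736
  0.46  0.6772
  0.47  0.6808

T = 0.08333;  σ√T = 0.1559
d₁ = [ln(230/240) + (0.016 − 0.012 + ½·0.54²)·0.08333] / (σ√T) = (-0.0426 + 0.0125) / 0.1559 = -0.1929 → -0.19
d₂ = -0.1929 − 0.1559 = -0.3488 → -0.35
Risk-neutral Pr[S_T < K] = N(−d₂) = N(0.35) = 0.6368

0.6368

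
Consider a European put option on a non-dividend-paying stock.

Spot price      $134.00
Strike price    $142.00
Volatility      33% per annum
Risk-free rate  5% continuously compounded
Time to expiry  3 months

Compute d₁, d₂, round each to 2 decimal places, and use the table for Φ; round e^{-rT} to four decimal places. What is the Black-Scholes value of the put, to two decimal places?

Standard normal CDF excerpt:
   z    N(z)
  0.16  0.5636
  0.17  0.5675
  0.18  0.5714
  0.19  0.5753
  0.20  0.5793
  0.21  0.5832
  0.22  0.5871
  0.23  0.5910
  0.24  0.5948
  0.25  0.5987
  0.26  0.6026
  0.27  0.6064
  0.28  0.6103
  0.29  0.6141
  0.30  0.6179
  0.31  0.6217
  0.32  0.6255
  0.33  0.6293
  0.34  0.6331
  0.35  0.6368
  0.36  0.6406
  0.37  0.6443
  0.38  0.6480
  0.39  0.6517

σ√T = 0.33 × 0.5000 = 0.1650
d₁ = [ln(134/142) + (0.05 + 0.33²/2)·0.25] / 0.1650 = [-0.0580 + 0.0261] / 0.1650 = -0.1932 ≈ -0.19
d₂ = d₁ − σ√T = -0.1932 − 0.1650 = -0.3582 ≈ -0.36
e^(−rT) = e^(−0.05·0.25) = 0.9876
N(−d₂) = N(0.36) = 0.6406;  N(−d₁) = N(0.19) = 0.5753
P = 142·0.9876·0.6406 − 134·0.5753 = 89.8372 − 77.0902 = 12.7470

$12.75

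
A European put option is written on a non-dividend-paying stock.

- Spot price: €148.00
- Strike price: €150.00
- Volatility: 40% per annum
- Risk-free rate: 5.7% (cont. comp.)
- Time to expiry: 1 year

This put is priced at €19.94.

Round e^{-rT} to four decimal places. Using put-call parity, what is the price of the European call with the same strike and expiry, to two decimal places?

€26.25

exp(−rT) = exp(−0.057·1) = 0.9446
Put-call parity: C − P = S − K·e^(−rT) = 148 − 150·0.9446 = 148 − 141.6900 = 6.3100
C = P + (C − P) = 19.94 + (6.3100) = 26.2500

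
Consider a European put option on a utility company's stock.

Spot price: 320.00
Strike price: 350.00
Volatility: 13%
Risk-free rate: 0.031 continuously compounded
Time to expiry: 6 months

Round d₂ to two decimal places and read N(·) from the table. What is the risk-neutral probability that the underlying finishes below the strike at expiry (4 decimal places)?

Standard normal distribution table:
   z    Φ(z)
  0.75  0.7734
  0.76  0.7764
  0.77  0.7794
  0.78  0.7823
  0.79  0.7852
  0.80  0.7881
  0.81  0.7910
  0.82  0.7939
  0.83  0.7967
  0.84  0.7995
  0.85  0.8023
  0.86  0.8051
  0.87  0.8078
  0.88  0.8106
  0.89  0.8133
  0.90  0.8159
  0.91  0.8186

σ√T = 0.13 × 0.7071 = 0.0919
d₁ = [ln(320/350) + (0.031 + 0.13²/2)·0.5] / 0.0919 = [-0.0896 + 0.0197] / 0.0919 = -0.7603 which rounds to -0.76
d₂ = d₁ − σ√T = -0.7603 − 0.0919 = -0.8522 which rounds to -0.85
Pr(exercise) under Q = N(−d₂) = N(0.85) = 0.8023

0.8023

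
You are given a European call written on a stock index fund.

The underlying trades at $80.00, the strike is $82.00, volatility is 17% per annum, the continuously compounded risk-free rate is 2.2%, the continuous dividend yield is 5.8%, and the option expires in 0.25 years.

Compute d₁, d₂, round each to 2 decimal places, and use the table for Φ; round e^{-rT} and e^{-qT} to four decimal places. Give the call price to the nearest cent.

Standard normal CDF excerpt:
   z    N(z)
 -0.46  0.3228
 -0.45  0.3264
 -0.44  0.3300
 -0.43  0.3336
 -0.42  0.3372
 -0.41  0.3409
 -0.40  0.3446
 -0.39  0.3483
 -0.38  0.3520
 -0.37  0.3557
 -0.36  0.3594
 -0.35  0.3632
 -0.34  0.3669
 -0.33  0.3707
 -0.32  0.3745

σ√T = 0.17·√0.25 = 0.0850
ln(S/K) + (r − q + σ²/2)T = ln(80/82) + (0.022 − 0.058 + 0.17²/2)·0.25 = -0.0247 − 0.0054 = -0.0301
d₁ = -0.0301 / 0.0850 = -0.3539 → -0.35
d₂ = d₁ − σ√T = -0.3539 − 0.0850 = -0.4389 → -0.44
e^(−qT) = e^(−0.058·0.25) = 0.9856;  e^(−rT) = e^(−0.022·0.25) = 0.9945
C = 80·0.9856·N(-0.35) − 82·0.9945·N(-0.44) = 80·0.9856·0.3632 − 82·0.9945·0.3300 = 28.6376 − 26.9112 = 1.7264

$1.73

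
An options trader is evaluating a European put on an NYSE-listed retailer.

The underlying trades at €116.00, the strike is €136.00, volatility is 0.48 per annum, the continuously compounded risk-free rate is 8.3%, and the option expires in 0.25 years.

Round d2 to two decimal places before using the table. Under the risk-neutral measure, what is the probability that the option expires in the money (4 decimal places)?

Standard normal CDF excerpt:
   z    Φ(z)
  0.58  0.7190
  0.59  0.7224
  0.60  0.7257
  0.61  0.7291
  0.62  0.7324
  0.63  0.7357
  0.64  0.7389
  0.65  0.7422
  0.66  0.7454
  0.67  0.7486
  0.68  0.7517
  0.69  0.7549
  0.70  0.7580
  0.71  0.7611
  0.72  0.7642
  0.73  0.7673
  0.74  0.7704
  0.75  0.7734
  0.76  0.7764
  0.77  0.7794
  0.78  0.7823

σ√T = 0.48 × 0.5000 = 0.2400
d₁ = [ln(116/136) + (0.083 + 0.48²/2)·0.25] / 0.2400 = [-0.1591 + 0.0495] / 0.2400 = -0.4563 → -0.46
d₂ = d₁ − σ√T = -0.4563 − 0.2400 = -0.6963 → -0.70
Risk-neutral Pr[S_T < K] = N(−d₂) = N(0.70) = 0.7580

0.7580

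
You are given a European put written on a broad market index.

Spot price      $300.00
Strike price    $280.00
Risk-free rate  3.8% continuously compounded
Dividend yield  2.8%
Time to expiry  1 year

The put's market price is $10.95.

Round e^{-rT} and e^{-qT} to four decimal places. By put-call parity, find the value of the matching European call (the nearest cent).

$33.11

exp(−qT) = exp(−0.028·1) = 0.9724;  exp(−rT) = exp(−0.038·1) = 0.9627
Put-call parity: C − P = S·e^(−qT) − K·e^(−rT) = 300·0.9724 − 280·0.9627 = 291.7200 − 269.5560 = 22.1640
C = P + (C − P) = 10.95 + (22.1640) = 33.1140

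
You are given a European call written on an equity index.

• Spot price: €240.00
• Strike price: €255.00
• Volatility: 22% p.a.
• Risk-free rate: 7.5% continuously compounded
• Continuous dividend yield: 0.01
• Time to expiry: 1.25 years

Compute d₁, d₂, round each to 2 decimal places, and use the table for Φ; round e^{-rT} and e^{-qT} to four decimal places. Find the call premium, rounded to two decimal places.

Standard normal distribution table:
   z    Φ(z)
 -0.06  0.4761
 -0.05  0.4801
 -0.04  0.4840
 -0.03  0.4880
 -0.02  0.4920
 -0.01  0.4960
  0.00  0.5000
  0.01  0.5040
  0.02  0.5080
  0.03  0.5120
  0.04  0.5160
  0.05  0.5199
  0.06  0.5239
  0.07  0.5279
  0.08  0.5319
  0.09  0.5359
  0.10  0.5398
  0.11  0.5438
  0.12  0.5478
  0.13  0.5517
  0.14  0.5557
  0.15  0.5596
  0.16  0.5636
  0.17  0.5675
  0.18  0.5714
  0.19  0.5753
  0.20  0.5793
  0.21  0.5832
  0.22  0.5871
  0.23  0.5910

σ√T = 0.22·√1.25 = 0.2460
d₁ = [ln(240/255) + (0.075 − 0.01 + ½·0.22²)·1.25] / (σ√T) = (-0.0606 + 0.1115) / 0.2460 = 0.2068 ≈ 0.21
d₂ = 0.2068 − 0.2460 = -0.0391 ≈ -0.04
e^(−qT) = e^(−0.01·1.25) = 0.9876;  e^(−rT) = e^(−0.075·1.25) = 0.9105
C = 240·0.9876·N(0.21) − 255·0.9105·N(-0.04) = 240·0.9876·0.5832 − 255·0.9105·0.4840 = 138.2324 − 112.3739 = 25.8585

€25.86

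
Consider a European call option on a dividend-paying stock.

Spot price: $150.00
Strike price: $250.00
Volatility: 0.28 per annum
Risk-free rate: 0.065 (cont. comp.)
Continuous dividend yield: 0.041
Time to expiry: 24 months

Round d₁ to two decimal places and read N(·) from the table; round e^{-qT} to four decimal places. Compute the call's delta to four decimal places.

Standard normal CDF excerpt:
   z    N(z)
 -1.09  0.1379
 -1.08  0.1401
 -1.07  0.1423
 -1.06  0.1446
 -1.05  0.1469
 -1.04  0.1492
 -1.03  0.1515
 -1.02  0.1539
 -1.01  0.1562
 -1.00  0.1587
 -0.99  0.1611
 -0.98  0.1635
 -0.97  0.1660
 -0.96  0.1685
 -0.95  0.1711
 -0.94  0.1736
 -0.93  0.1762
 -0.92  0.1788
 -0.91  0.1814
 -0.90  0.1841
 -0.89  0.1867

σ√T = 0.28 × 1.4142 = 0.3960
d₁ = [ln(150/250) + (0.065 − 0.041 + 0.28²/2)·2] / 0.3960 = [-0.5108 + 0.1264] / 0.3960 = -0.9708 → -0.97
N(d₁) = N(-0.97) = 0.1660
Δ_call = e^(−qT)·N(d₁) = 0.9213·0.1660 = 0.1529

0.1529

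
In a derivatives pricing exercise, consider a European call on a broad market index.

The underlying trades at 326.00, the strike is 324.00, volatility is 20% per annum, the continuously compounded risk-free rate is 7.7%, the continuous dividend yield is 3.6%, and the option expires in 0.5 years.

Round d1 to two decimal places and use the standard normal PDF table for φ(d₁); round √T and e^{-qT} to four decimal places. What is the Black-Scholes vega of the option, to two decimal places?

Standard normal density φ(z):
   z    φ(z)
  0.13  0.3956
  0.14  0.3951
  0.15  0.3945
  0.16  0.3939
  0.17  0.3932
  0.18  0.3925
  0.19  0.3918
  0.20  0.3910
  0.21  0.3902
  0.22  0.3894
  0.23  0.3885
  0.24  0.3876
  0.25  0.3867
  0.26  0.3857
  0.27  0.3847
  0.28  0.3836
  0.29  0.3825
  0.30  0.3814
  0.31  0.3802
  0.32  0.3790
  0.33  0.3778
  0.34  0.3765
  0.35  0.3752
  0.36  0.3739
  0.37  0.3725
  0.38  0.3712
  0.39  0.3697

σ√T = 0.2·√0.5 = 0.1414
d₁ = [ln(326/324) + (0.077 − 0.036 + ½·0.2²)·0.5] / (σ√T) = (0.0062 + 0.0305) / 0.1414 = 0.2592 → 0.26
√T = √0.5 = 0.7071
φ(d₁) = φ(0.26) = 0.3857
e^(−qT) = e^(−0.036·0.5) = 0.9822
vega = S·e^(−qT)·φ(d₁)·√T = 326·0.9822·0.3857·0.7071 = 87.3269

87.33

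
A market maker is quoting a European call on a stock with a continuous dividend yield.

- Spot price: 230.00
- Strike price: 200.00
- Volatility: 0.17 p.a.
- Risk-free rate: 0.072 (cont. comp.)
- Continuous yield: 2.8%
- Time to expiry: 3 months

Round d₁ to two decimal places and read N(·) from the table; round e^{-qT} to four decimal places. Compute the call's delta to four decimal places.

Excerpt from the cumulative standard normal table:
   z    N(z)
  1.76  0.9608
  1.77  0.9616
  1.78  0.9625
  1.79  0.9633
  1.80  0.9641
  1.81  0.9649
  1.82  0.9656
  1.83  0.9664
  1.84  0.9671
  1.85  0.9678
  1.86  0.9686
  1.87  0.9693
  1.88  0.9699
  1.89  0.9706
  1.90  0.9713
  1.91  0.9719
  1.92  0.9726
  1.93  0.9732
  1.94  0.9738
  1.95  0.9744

T = 0.25;  σ√T = 0.0850
d₁ = [ln(230/200) + (0.072 − 0.028 + 0.17²/2)·0.25] / 0.0850 = [0.1398 + 0.0146] / 0.0850 = 1.8162 ≈ 1.82
N(d₁) = N(1.82) = 0.9656
Δ_call = exp(−qT)·N(d₁) = 0.9930·0.9656 = 0.9588

0.9588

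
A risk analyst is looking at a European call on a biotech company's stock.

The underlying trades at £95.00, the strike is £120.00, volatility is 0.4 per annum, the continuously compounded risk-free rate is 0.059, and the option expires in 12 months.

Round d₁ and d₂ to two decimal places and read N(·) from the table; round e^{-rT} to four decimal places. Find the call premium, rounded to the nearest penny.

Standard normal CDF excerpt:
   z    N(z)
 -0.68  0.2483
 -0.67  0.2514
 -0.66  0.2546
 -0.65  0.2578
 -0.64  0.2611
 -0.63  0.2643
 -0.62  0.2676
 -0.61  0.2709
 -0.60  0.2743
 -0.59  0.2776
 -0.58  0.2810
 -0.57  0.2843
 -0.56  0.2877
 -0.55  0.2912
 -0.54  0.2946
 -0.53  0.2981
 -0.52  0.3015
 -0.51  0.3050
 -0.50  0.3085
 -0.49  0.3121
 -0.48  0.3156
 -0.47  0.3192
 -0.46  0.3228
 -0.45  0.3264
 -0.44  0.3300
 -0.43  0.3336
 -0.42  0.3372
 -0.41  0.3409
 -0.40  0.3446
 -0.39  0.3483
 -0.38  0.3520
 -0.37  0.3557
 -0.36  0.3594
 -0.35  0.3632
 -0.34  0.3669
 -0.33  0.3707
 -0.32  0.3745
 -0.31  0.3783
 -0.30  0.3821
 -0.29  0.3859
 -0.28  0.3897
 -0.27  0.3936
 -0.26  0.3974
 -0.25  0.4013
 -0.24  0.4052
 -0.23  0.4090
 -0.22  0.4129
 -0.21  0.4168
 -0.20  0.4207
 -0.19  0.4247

£8.96

T = 1;  σ√T = 0.4000
d₁ = [ln(95/120) + (0.059 + ½·0.4²)·1] / (σ√T) = (-0.2336 + 0.1390) / 0.4000 = -0.2365 ≈ -0.24
d₂ = -0.2365 − 0.4000 = -0.6365 ≈ -0.64
exp(−rT) = exp(−0.059·1) = 0.9427
N(d₁) = N(-0.24) = 0.4052;  N(d₂) = N(-0.64) = 0.2611
C = 95·0.4052 − 120·0.9427·0.2611 = 38.4940 − 29.5367 = 8.9573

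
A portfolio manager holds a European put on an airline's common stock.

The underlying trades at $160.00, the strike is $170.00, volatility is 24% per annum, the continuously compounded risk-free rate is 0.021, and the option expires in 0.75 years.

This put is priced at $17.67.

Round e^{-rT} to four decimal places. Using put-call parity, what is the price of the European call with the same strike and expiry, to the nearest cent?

$10.32

exp(−rT) = exp(−0.021·0.75) = 0.9844
Put-call parity: C − P = S − K·e^(−rT) = 160 − 170·0.9844 = 160 − 167.3480 = -7.3480
C = P + (C − P) = 17.67 + (-7.3480) = 10.3220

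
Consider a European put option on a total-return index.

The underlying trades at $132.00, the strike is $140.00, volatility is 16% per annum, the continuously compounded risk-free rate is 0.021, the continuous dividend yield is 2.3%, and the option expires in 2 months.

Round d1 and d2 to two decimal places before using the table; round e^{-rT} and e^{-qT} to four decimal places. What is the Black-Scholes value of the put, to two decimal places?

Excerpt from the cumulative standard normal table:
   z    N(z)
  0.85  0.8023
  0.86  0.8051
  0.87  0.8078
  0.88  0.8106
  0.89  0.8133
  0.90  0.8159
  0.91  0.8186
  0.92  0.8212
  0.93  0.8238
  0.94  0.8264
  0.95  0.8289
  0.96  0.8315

T = 0.1667;  σ√T = 0.0653
d₁ = [ln(132/140) + (0.021 − 0.023 + ½·0.16²)·0.1667] / (σ√T) = (-0.0588 + 0.0018) / 0.0653 = -0.8733 which rounds to -0.87
d₂ = -0.8733 − 0.0653 = -0.9386 which rounds to -0.94
exp(−qT) = exp(−0.023·0.1667) = 0.9962;  exp(−rT) = exp(−0.021·0.1667) = 0.9965
N(−d₂) = N(0.94) = 0.8264;  N(−d₁) = N(0.87) = 0.8078
P = 140·0.9965·0.8264 − 132·0.9962·0.8078 = 115.2911 − 106.2244 = 9.0667

$9.07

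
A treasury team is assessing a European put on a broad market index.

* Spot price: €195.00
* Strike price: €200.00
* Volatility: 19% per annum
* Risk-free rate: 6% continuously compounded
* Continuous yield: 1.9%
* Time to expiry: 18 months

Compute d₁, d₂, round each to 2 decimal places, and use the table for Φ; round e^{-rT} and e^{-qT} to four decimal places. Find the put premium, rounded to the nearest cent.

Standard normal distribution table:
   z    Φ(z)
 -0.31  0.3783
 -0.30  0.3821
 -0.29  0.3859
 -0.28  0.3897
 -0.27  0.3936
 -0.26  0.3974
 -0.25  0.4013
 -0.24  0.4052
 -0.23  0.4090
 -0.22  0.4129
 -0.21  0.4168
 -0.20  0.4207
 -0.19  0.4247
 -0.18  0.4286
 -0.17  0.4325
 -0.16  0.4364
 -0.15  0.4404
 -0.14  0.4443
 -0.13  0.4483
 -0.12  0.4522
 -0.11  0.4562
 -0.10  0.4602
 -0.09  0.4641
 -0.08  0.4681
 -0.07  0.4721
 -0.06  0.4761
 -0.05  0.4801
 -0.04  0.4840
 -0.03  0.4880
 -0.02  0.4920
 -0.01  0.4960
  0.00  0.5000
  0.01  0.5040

σ√T = 0.19·√1.5 = 0.2327
ln(S/K) + (r − q + σ²/2)T = ln(195/200) + (0.06 − 0.019 + 0.19²/2)·1.5 = -0.0253 + 0.0886 = 0.0633
d₁ = 0.0633 / 0.2327 = 0.2718 → 0.27
d₂ = d₁ − σ√T = 0.2718 − 0.2327 = 0.0391 → 0.04
e^(−qT) = e^(−0.019·1.5) = 0.9719;  e^(−rT) = e^(−0.06·1.5) = 0.9139
P = 200·0.9139·N(-0.04) − 195·0.9719·N(-0.27) = 200·0.9139·0.4840 − 195·0.9719·0.3936 = 88.4655 − 74.5953 = 13.8703

€13.87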